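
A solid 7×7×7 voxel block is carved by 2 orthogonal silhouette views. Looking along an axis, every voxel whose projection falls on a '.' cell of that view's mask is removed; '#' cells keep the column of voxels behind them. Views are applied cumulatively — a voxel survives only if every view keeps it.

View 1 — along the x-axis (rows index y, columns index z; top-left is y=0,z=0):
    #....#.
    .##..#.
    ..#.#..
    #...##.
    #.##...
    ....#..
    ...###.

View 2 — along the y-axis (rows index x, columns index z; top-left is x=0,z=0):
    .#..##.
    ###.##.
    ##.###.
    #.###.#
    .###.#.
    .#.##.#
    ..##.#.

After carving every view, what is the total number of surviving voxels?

76 voxels

full grid |V| = 343
  1. axis=0 (YZ plane), |mask|=17  ⇒  voxels=119
  2. axis=1 (XZ plane), |mask|=29  ⇒  voxels=76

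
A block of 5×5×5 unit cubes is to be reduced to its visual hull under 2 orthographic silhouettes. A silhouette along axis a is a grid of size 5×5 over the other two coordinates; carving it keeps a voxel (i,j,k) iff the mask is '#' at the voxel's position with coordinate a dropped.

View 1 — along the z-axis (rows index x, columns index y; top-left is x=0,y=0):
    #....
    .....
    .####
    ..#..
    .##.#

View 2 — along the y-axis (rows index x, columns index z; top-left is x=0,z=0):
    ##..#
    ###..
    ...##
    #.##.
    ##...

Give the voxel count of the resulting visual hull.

voxel count = 20

before carving: 125 voxels (5×5×5)
carve view 1 (along z, XY-mask fill 9/25): 45 voxels remain
carve view 2 (along y, XZ-mask fill 13/25): 20 voxels remain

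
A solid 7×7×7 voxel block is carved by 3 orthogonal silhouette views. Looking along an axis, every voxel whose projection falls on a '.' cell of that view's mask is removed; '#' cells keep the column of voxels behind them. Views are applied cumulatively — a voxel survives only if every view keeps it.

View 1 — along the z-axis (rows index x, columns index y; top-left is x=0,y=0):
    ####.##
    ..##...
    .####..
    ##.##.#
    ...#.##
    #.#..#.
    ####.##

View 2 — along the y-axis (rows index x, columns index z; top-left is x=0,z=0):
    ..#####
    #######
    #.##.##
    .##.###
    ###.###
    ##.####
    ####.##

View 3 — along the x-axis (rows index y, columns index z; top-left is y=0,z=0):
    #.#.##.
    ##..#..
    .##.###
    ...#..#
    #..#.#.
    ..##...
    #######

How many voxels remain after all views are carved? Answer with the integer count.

|visual hull| = 80

full grid |V| = 343
[1] z-view keeps 29 columns → grid now 203
[2] y-view keeps 40 columns → grid now 161
[3] x-view keeps 26 columns → grid now 80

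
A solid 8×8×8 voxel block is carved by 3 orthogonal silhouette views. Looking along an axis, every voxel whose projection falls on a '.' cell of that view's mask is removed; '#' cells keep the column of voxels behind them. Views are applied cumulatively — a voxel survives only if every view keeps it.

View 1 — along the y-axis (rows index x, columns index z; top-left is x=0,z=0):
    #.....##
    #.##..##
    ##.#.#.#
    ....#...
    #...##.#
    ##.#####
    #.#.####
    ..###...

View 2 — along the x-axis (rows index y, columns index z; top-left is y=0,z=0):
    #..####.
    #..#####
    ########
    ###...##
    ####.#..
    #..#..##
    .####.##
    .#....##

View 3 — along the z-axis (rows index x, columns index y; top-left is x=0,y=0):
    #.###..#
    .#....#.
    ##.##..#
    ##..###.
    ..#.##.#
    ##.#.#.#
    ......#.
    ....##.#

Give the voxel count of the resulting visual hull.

full grid |V| = 512
  1. axis=1 (XZ plane), |mask|=34  ⇒  voxels=272
  2. axis=0 (YZ plane), |mask|=42  ⇒  voxels=182
  3. axis=2 (XY plane), |mask|=30  ⇒  voxels=76

voxel count = 76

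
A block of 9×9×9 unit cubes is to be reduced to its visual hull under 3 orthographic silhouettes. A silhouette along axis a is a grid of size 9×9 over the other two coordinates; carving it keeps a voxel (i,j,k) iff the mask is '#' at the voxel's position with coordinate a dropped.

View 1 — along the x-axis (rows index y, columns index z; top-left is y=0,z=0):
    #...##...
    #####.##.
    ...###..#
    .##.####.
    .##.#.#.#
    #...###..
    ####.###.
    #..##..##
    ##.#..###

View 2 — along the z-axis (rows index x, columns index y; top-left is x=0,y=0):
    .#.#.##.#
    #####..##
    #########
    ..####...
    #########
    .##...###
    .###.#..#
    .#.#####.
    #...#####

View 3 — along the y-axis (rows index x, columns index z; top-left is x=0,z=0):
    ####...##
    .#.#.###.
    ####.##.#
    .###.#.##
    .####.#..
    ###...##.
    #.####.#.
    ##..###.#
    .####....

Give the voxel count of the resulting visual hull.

|visual hull| = 180

start: 9×9×9 = 729 voxels
after view 1 [x-axis, 47 of 81 cells solid] → remaining = 423
after view 2 [z-axis, 56 of 81 cells solid] → remaining = 299
after view 3 [y-axis, 50 of 81 cells solid] → remaining = 180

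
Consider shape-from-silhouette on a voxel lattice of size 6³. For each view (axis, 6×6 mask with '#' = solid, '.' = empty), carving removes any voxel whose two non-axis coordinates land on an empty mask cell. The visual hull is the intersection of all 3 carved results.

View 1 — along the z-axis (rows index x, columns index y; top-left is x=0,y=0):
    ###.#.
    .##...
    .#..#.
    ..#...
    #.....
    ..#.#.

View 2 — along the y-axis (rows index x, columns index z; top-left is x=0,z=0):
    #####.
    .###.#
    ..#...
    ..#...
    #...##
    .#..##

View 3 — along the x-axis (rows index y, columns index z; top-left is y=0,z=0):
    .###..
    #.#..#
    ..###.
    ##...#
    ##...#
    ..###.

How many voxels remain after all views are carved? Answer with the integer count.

start: 6×6×6 = 216 voxels
  1. axis=2 (XY plane), |mask|=12  ⇒  voxels=72
  2. axis=1 (XZ plane), |mask|=17  ⇒  voxels=40
  3. axis=0 (YZ plane), |mask|=18  ⇒  voxels=19

voxel count = 19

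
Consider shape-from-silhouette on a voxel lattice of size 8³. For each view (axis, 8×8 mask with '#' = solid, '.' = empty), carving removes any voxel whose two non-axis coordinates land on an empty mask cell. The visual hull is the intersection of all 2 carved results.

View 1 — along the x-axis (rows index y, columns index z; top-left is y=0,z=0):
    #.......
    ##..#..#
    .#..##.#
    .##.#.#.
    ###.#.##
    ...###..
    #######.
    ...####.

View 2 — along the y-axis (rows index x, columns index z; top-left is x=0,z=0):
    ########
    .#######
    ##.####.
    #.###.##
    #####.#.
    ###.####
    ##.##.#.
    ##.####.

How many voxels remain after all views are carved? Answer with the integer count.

start: 8×8×8 = 512 voxels
carve view 1 (along x, YZ-mask fill 33/64): 264 voxels remain
carve view 2 (along y, XZ-mask fill 51/64): 219 voxels remain

|visual hull| = 219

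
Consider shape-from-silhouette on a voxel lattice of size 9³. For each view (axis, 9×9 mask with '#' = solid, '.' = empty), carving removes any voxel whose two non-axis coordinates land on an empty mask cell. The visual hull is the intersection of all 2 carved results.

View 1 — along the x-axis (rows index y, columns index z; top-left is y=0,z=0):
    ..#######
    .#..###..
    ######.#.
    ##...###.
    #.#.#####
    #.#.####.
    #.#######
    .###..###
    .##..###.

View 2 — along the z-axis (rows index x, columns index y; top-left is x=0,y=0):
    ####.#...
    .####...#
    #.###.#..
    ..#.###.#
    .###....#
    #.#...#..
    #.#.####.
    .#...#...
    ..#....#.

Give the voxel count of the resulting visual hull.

remaining voxels: 231

start: 9×9×9 = 729 voxels
step 1: project along x, AND mask (55/81) → |grid| = 495
step 2: project along z, AND mask (37/81) → |grid| = 231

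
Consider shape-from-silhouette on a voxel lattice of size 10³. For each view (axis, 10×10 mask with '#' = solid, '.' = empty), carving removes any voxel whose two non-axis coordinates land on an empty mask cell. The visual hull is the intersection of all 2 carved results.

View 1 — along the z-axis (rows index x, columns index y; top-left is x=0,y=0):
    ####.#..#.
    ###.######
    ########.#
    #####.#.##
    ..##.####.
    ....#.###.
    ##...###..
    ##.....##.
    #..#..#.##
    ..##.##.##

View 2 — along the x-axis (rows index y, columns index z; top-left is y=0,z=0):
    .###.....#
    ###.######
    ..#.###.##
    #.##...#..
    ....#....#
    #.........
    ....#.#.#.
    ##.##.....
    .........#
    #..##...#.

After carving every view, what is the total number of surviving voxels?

initial block: 10^3 = 1000
step 1: project along z, AND mask (62/100) → |grid| = 620
step 2: project along x, AND mask (38/100) → |grid| = 232

|visual hull| = 232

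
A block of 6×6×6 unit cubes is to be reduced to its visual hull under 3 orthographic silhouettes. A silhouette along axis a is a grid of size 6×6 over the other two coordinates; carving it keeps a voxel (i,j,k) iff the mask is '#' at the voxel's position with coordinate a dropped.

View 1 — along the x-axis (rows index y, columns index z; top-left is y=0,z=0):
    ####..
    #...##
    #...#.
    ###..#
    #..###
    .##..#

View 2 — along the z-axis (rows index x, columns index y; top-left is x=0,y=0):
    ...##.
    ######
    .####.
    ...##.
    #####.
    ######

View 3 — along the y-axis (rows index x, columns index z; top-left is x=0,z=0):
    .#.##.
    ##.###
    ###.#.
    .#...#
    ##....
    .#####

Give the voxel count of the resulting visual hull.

|visual hull| = 54

full grid |V| = 216
step 1: project along x, AND mask (20/36) → |grid| = 120
step 2: project along z, AND mask (25/36) → |grid| = 86
step 3: project along y, AND mask (21/36) → |grid| = 54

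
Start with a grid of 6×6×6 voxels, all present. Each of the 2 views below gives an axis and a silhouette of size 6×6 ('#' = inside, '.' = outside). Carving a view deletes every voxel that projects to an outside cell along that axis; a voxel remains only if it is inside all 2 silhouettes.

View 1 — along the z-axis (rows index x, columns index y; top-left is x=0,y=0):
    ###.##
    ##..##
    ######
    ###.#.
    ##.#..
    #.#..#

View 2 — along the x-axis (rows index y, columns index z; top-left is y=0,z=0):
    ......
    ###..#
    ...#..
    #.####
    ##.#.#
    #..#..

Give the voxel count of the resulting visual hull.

initial block: 6^3 = 216
carve view 1 (along z, XY-mask fill 25/36): 150 voxels remain
carve view 2 (along x, YZ-mask fill 16/36): 58 voxels remain

voxel count = 58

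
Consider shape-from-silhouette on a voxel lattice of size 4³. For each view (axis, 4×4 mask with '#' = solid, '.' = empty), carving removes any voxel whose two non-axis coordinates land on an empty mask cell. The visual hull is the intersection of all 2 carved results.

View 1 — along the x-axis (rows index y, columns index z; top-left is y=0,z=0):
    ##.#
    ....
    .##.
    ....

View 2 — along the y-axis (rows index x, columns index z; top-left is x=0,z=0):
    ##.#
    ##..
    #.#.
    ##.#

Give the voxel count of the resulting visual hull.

initial block: 4^3 = 64
  1. axis=0 (YZ plane), |mask|=5  ⇒  voxels=20
  2. axis=1 (XZ plane), |mask|=10  ⇒  voxels=13

13 voxels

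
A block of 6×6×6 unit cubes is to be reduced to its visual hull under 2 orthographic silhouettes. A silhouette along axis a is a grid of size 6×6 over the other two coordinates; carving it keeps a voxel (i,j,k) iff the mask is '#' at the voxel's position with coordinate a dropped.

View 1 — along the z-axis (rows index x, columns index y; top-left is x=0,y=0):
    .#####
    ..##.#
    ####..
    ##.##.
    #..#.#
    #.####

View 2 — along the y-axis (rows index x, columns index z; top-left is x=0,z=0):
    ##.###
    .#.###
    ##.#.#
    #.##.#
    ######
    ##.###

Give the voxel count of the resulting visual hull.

112 voxels

before carving: 216 voxels (6×6×6)
after view 1 [z-axis, 24 of 36 cells solid] → remaining = 144
after view 2 [y-axis, 28 of 36 cells solid] → remaining = 112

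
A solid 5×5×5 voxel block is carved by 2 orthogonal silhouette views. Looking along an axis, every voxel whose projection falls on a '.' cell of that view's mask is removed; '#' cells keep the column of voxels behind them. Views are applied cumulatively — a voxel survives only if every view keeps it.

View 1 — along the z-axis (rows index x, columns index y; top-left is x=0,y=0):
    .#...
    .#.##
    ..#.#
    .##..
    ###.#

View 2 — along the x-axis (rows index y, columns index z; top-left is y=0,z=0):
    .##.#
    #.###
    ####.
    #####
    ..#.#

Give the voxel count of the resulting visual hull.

remaining voxels: 42

initial block: 5^3 = 125
V1 z: intersect with XY mask (12 set) -- 60 left
V2 x: intersect with YZ mask (18 set) -- 42 left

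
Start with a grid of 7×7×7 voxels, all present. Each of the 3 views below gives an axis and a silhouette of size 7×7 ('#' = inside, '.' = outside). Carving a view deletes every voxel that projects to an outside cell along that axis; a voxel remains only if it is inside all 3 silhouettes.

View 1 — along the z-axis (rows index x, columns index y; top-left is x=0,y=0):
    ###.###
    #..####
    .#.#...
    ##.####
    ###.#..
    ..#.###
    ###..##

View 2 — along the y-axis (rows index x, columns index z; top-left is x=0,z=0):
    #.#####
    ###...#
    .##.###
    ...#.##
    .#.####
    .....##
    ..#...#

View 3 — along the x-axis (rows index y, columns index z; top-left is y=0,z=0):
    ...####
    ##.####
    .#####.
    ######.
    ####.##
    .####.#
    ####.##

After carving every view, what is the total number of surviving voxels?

voxel count = 96

full grid |V| = 343
step 1: project along z, AND mask (32/49) → |grid| = 224
step 2: project along y, AND mask (27/49) → |grid| = 122
step 3: project along x, AND mask (38/49) → |grid| = 96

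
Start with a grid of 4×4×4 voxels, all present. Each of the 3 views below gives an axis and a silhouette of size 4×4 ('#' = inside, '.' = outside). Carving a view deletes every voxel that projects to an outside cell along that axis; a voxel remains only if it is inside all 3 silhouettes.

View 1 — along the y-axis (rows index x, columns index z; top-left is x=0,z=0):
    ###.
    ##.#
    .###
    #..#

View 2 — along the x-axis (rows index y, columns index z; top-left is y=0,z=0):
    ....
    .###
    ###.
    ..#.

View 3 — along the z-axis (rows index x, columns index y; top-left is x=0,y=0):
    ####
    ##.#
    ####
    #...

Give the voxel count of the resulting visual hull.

|visual hull| = 14

before carving: 64 voxels (4×4×4)
carve view 1 (along y, XZ-mask fill 11/16): 44 voxels remain
carve view 2 (along x, YZ-mask fill 7/16): 18 voxels remain
carve view 3 (along z, XY-mask fill 12/16): 14 voxels remain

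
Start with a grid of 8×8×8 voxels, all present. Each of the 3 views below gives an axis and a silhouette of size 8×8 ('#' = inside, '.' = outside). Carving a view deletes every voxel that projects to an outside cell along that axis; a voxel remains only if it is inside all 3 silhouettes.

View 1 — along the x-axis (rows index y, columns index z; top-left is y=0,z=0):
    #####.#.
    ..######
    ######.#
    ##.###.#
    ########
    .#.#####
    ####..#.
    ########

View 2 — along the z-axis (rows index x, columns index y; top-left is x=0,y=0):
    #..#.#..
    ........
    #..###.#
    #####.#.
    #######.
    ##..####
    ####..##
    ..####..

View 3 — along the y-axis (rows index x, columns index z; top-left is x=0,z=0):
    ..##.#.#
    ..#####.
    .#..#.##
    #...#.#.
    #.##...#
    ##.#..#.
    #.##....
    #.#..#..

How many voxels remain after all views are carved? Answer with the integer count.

full grid |V| = 512
step 1: project along x, AND mask (52/64) → |grid| = 416
step 2: project along z, AND mask (37/64) → |grid| = 238
step 3: project along y, AND mask (30/64) → |grid| = 108

|visual hull| = 108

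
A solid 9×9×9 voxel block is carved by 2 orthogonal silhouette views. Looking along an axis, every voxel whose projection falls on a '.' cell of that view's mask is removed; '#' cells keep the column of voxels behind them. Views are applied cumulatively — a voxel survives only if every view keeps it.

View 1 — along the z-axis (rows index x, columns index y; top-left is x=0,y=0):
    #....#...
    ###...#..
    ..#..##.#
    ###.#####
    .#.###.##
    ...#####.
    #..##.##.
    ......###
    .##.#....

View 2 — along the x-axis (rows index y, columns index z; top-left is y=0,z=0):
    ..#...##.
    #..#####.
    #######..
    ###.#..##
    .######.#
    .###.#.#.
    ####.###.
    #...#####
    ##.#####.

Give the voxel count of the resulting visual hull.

before carving: 729 voxels (9×9×9)
after view 1 [z-axis, 40 of 81 cells solid] → remaining = 360
after view 2 [x-axis, 54 of 81 cells solid] → remaining = 242

|visual hull| = 242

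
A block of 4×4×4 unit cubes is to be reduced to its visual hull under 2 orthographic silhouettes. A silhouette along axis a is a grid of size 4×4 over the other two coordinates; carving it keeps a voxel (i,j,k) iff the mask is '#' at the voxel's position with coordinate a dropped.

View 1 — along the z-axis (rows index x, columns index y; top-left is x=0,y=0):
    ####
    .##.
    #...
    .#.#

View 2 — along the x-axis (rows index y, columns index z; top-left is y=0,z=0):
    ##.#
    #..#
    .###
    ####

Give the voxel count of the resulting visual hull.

voxel count = 26

before carving: 64 voxels (4×4×4)
step 1: project along z, AND mask (9/16) → |grid| = 36
step 2: project along x, AND mask (12/16) → |grid| = 26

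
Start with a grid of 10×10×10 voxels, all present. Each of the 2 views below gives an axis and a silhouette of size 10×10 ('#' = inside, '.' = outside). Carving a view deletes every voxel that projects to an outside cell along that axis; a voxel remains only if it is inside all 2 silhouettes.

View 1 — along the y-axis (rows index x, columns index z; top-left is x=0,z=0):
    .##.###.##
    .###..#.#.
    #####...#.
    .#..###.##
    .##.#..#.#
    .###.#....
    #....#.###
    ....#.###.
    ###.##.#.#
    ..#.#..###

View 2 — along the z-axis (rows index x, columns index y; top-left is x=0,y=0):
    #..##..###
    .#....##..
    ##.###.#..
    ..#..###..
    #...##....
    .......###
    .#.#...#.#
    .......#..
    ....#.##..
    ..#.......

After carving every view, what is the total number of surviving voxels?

initial block: 10^3 = 1000
carve view 1 (along y, XZ-mask fill 54/100): 540 voxels remain
carve view 2 (along z, XY-mask fill 34/100): 194 voxels remain

remaining voxels: 194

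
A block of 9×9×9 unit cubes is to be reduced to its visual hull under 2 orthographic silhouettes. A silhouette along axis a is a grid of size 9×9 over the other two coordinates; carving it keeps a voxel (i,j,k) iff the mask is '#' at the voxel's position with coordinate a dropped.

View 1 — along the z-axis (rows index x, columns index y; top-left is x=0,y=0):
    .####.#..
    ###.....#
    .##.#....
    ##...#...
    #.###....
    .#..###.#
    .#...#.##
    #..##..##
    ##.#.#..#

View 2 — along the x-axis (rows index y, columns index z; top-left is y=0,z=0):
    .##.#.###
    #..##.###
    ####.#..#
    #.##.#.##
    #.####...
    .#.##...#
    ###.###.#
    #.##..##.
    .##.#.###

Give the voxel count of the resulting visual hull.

|visual hull| = 215

initial block: 9^3 = 729
carve view 1 (along z, XY-mask fill 38/81): 342 voxels remain
carve view 2 (along x, YZ-mask fill 51/81): 215 voxels remain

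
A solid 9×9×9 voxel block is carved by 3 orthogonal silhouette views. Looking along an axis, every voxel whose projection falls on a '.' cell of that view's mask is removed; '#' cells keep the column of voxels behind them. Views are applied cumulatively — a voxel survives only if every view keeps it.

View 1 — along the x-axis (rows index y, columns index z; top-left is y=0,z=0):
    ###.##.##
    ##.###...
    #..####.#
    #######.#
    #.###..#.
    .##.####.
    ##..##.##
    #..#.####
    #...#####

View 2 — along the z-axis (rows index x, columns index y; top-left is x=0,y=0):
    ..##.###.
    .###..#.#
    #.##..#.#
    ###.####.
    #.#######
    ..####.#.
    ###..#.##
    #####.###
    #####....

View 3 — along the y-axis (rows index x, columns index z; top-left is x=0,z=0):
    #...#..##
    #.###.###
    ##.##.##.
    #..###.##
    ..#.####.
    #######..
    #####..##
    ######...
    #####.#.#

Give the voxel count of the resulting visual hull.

full grid |V| = 729
after view 1 [x-axis, 55 of 81 cells solid] → remaining = 495
after view 2 [z-axis, 54 of 81 cells solid] → remaining = 334
after view 3 [y-axis, 55 of 81 cells solid] → remaining = 229

229 voxels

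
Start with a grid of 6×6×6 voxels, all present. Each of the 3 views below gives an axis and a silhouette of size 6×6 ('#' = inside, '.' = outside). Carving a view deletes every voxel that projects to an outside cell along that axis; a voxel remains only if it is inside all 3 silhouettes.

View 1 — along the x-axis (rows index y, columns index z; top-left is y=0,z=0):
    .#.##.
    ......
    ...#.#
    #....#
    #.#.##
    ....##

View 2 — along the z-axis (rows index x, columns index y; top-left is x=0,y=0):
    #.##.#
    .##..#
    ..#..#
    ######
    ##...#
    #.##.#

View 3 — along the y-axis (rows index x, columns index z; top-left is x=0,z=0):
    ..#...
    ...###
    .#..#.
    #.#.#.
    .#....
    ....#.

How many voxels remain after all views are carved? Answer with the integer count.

start: 6×6×6 = 216 voxels
V1 x: intersect with YZ mask (13 set) -- 78 left
V2 z: intersect with XY mask (22 set) -- 44 left
V3 y: intersect with XZ mask (11 set) -- 14 left

voxel count = 14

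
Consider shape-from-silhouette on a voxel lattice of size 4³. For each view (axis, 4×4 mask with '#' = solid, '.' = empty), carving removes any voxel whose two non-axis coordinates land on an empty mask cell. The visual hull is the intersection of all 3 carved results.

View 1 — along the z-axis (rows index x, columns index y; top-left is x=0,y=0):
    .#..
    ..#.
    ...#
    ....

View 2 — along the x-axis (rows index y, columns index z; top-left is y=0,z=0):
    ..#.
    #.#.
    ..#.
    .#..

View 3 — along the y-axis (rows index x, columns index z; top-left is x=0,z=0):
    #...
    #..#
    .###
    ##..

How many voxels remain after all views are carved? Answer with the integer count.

voxel count = 2

before carving: 64 voxels (4×4×4)
after view 1 [z-axis, 3 of 16 cells solid] → remaining = 12
after view 2 [x-axis, 5 of 16 cells solid] → remaining = 4
after view 3 [y-axis, 8 of 16 cells solid] → remaining = 2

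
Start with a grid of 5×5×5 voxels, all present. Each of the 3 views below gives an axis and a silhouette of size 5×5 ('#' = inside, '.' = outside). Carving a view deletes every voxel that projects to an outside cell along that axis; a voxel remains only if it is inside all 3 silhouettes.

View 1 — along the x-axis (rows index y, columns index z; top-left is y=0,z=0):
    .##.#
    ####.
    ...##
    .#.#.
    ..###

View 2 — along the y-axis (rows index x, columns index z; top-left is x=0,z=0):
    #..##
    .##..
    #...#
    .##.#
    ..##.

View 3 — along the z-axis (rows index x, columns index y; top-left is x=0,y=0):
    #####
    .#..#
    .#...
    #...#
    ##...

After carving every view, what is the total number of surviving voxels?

remaining voxels: 20

initial block: 5^3 = 125
step 1: project along x, AND mask (14/25) → |grid| = 70
step 2: project along y, AND mask (12/25) → |grid| = 34
step 3: project along z, AND mask (12/25) → |grid| = 20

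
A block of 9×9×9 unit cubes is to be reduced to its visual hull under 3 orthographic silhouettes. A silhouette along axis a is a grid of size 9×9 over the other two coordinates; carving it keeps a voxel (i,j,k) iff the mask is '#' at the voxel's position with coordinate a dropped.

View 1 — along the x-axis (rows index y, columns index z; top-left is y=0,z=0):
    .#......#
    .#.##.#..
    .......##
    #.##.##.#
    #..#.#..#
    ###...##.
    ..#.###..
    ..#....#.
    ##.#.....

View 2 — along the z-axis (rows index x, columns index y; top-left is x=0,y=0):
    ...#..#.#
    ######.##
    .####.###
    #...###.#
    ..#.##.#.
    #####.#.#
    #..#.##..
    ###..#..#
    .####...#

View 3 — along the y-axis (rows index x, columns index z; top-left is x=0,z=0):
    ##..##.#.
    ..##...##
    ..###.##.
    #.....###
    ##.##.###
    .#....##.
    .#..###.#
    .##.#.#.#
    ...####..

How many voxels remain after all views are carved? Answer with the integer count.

88 voxels

full grid |V| = 729
[1] x-view keeps 32 columns → grid now 288
[2] z-view keeps 48 columns → grid now 174
[3] y-view keeps 42 columns → grid now 88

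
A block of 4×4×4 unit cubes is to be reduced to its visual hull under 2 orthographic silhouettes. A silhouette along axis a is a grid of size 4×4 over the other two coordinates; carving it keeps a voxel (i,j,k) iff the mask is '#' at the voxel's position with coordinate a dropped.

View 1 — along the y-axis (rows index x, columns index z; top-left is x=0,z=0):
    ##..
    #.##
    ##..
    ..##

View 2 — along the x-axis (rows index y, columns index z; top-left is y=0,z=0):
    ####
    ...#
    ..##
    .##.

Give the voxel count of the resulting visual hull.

full grid |V| = 64
[1] y-view keeps 9 columns → grid now 36
[2] x-view keeps 9 columns → grid now 19

|visual hull| = 19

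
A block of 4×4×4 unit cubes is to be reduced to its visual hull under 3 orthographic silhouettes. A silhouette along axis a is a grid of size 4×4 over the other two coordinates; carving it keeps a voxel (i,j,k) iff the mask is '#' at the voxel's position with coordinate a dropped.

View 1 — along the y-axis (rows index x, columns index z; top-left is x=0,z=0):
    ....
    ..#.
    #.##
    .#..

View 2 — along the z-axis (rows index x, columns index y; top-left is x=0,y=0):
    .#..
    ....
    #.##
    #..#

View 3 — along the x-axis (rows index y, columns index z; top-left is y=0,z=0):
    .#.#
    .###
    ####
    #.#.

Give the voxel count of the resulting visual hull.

before carving: 64 voxels (4×4×4)
[1] y-view keeps 5 columns → grid now 20
[2] z-view keeps 6 columns → grid now 11
[3] x-view keeps 11 columns → grid now 7

remaining voxels: 7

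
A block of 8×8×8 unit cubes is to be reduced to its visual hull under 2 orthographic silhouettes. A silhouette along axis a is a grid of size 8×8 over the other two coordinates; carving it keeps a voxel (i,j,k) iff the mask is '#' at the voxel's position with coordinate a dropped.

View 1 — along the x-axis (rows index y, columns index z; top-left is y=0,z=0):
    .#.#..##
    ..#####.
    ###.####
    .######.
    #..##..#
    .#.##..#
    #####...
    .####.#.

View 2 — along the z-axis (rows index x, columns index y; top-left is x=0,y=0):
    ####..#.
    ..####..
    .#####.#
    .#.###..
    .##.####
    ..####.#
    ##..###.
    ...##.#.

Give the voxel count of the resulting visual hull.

voxel count = 191

before carving: 512 voxels (8×8×8)
after view 1 [x-axis, 40 of 64 cells solid] → remaining = 320
after view 2 [z-axis, 38 of 64 cells solid] → remaining = 191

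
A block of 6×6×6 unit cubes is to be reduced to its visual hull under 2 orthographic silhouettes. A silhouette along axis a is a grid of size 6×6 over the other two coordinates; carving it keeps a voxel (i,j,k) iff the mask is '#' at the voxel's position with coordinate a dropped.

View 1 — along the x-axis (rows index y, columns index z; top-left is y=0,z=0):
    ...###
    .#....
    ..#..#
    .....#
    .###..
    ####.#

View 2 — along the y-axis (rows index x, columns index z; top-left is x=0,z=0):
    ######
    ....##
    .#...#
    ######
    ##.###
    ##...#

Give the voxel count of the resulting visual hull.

voxel count = 62

start: 6×6×6 = 216 voxels
[1] x-view keeps 15 columns → grid now 90
[2] y-view keeps 24 columns → grid now 62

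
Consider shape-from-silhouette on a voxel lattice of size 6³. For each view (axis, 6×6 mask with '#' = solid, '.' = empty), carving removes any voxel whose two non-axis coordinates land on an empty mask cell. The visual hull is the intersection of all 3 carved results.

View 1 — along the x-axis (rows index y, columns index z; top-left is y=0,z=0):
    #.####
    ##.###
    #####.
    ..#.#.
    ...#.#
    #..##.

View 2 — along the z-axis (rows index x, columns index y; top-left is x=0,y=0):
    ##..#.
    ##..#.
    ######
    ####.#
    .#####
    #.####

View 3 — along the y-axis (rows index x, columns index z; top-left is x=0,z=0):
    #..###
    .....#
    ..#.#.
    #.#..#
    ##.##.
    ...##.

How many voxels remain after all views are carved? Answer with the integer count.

voxel count = 51

start: 6×6×6 = 216 voxels
after view 1 [x-axis, 22 of 36 cells solid] → remaining = 132
after view 2 [z-axis, 27 of 36 cells solid] → remaining = 100
after view 3 [y-axis, 16 of 36 cells solid] → remaining = 51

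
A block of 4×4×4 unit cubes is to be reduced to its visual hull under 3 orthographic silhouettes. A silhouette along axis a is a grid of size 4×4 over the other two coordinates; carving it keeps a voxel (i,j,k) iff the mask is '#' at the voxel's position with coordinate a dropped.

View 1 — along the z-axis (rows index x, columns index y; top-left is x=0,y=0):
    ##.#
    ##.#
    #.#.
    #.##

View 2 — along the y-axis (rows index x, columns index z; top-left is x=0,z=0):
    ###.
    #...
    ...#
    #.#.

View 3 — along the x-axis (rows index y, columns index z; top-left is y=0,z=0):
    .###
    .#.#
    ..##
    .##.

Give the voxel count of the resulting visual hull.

start: 4×4×4 = 64 voxels
carve view 1 (along z, XY-mask fill 11/16): 44 voxels remain
carve view 2 (along y, XZ-mask fill 7/16): 20 voxels remain
carve view 3 (along x, YZ-mask fill 9/16): 10 voxels remain

10 voxels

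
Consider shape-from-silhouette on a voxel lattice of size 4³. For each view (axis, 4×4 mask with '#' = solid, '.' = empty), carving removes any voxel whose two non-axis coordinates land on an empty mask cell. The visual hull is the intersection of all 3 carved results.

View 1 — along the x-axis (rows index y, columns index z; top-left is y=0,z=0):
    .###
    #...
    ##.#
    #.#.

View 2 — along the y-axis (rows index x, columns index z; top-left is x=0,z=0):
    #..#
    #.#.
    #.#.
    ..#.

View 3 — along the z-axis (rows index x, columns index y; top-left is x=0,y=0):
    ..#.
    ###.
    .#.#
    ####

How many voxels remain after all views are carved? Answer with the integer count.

voxel count = 10

full grid |V| = 64
  1. axis=0 (YZ plane), |mask|=9  ⇒  voxels=36
  2. axis=1 (XZ plane), |mask|=7  ⇒  voxels=17
  3. axis=2 (XY plane), |mask|=10  ⇒  voxels=10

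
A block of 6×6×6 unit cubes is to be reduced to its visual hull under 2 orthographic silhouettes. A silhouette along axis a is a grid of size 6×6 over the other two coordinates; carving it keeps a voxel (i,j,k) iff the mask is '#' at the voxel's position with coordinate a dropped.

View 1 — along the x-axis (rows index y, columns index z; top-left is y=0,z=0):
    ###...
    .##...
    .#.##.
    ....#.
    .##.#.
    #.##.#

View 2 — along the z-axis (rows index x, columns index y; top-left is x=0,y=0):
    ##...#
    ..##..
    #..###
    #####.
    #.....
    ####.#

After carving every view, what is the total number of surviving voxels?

52 voxels

full grid |V| = 216
  1. axis=0 (YZ plane), |mask|=16  ⇒  voxels=96
  2. axis=2 (XY plane), |mask|=20  ⇒  voxels=52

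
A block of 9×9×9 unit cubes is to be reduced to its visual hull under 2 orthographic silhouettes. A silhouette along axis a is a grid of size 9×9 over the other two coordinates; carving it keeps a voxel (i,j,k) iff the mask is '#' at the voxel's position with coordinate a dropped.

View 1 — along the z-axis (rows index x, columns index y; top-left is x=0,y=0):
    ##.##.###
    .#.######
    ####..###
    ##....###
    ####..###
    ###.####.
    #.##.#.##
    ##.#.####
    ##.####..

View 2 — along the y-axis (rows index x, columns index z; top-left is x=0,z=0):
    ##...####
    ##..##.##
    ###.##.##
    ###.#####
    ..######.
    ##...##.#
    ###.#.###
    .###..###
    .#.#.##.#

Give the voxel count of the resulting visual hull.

before carving: 729 voxels (9×9×9)
V1 z: intersect with XY mask (59 set) -- 531 left
V2 y: intersect with XZ mask (56 set) -- 364 left

voxel count = 364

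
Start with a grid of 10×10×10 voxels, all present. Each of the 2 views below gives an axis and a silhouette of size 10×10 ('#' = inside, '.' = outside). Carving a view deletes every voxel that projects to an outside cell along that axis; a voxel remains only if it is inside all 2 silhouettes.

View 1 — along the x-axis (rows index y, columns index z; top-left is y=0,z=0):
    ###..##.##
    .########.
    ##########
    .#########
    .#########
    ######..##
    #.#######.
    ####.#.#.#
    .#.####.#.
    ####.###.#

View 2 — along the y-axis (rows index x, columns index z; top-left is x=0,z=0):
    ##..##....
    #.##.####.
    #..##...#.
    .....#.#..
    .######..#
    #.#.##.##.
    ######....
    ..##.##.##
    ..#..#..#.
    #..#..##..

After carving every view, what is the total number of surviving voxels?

remaining voxels: 400

start: 10×10×10 = 1000 voxels
[1] x-view keeps 80 columns → grid now 800
[2] y-view keeps 49 columns → grid now 400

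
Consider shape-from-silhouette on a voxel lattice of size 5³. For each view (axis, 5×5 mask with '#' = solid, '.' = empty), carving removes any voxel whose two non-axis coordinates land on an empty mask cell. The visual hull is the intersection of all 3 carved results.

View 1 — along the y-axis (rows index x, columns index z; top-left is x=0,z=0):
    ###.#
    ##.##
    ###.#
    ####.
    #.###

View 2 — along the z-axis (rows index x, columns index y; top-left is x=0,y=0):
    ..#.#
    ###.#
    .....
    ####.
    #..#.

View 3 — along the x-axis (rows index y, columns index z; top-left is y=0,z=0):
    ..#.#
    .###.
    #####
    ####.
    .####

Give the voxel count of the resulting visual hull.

start: 5×5×5 = 125 voxels
after view 1 [y-axis, 20 of 25 cells solid] → remaining = 100
after view 2 [z-axis, 12 of 25 cells solid] → remaining = 48
after view 3 [x-axis, 18 of 25 cells solid] → remaining = 34

remaining voxels: 34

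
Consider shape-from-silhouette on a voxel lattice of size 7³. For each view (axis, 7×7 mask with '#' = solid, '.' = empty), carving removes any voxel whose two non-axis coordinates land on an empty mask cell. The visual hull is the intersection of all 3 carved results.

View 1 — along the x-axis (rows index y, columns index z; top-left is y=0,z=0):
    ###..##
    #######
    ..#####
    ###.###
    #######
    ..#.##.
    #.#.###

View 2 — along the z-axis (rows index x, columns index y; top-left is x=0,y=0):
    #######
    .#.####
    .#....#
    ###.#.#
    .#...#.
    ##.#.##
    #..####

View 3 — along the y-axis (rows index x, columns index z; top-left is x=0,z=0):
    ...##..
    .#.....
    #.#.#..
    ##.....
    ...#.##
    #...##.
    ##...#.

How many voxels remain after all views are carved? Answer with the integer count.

remaining voxels: 54

start: 7×7×7 = 343 voxels
after view 1 [x-axis, 38 of 49 cells solid] → remaining = 266
after view 2 [z-axis, 31 of 49 cells solid] → remaining = 169
after view 3 [y-axis, 17 of 49 cells solid] → remaining = 54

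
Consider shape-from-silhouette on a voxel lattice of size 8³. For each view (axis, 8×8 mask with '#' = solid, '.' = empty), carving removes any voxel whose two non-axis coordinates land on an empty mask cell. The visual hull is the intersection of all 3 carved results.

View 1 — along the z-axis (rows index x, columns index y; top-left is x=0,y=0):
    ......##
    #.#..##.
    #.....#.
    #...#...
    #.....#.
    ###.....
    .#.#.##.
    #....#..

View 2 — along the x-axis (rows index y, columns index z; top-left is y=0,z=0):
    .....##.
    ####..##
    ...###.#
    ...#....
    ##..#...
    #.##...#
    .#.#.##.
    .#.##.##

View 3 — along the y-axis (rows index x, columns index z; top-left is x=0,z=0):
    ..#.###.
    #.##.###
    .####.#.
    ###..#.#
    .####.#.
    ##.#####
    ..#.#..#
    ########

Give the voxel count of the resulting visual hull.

|visual hull| = 48

before carving: 512 voxels (8×8×8)
[1] z-view keeps 21 columns → grid now 168
[2] x-view keeps 29 columns → grid now 73
[3] y-view keeps 43 columns → grid now 48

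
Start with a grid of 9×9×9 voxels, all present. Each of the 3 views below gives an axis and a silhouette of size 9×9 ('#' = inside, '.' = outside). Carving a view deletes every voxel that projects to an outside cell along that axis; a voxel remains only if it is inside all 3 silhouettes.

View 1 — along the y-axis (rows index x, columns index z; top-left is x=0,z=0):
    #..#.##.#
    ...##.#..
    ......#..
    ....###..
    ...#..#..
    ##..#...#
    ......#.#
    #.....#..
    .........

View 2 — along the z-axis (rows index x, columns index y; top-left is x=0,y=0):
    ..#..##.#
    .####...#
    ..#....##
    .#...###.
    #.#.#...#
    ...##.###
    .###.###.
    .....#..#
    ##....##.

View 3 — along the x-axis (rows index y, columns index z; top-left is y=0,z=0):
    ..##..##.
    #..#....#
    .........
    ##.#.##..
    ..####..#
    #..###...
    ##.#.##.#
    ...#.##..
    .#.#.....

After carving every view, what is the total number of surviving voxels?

40 voxels

before carving: 729 voxels (9×9×9)
[1] y-view keeps 22 columns → grid now 198
[2] z-view keeps 37 columns → grid now 94
[3] x-view keeps 32 columns → grid now 40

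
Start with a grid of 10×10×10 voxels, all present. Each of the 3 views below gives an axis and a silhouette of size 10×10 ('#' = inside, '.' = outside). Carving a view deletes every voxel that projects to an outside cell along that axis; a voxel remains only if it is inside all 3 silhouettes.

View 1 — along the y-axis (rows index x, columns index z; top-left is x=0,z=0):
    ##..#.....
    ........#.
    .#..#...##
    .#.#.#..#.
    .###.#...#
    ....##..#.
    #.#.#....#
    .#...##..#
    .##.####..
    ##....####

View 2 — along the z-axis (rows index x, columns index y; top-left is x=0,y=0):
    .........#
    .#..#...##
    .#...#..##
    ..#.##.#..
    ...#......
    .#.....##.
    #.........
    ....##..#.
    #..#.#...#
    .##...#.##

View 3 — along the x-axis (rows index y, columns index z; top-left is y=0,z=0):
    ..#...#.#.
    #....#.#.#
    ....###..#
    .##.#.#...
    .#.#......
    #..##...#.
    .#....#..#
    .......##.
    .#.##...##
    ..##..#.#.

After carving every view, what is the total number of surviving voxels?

remaining voxels: 48

initial block: 10^3 = 1000
step 1: project along y, AND mask (40/100) → |grid| = 400
step 2: project along z, AND mask (30/100) → |grid| = 123
step 3: project along x, AND mask (35/100) → |grid| = 48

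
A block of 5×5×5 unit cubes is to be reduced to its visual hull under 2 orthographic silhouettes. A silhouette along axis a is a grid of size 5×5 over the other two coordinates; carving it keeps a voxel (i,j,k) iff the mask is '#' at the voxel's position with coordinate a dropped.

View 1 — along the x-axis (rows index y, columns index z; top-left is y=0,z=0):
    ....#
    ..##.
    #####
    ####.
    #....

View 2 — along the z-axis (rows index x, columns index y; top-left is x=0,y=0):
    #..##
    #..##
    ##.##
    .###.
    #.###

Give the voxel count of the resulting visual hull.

full grid |V| = 125
carve view 1 (along x, YZ-mask fill 13/25): 65 voxels remain
carve view 2 (along z, XY-mask fill 17/25): 42 voxels remain

42 voxels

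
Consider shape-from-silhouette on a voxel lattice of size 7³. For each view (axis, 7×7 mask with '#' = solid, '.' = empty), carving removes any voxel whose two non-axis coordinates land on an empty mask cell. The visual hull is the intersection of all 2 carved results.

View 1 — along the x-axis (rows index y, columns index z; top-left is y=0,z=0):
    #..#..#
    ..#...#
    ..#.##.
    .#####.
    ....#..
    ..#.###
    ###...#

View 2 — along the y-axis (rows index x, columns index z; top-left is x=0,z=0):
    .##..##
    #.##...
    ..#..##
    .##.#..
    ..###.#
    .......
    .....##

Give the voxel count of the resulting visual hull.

full grid |V| = 343
[1] x-view keeps 22 columns → grid now 154
[2] y-view keeps 19 columns → grid now 68

68 voxels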